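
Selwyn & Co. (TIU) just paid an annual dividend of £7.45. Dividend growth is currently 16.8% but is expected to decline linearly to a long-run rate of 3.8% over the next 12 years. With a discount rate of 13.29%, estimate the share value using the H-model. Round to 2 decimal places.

£142.72

H-model: P₀ = D₀[(1+g_L) + H(g_S−g_L)]/(r−g_L), with H = 12/2 = 6.
P₀ = 7.45 × [(1+0.038) + 6×(0.168−0.038)] / (0.1329−0.038)
   = 7.45 × 1.8180 / 0.0949 = 142.7197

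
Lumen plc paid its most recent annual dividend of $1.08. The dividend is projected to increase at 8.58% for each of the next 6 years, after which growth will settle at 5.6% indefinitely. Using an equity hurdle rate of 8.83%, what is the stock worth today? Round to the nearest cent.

$41.25

Two-stage DDM. Project D₁…D_6 at 0.0858, terminal growth 0.056, discount at r = 0.0883.
D_1 = 1.1727
D_2 = 1.2733
D_3 = 1.3825
D_4 = 1.5011
D_5 = 1.6299
D_6 = 1.7698
Terminal value at t=6: TV = D_7/(r−g) = 1.8689/(0.0883−0.056) = 57.8608
P₀ = 1.1727/(1+0.0883)^1 + 1.2733/(1+0.0883)^2 + 1.3825/(1+0.0883)^3 + 1.5011/(1+0.0883)^4 + 1.6299/(1+0.0883)^5 + 1.7698/(1+0.0883)^6 + 57.8608/(1+0.0883)^6 = 41.2532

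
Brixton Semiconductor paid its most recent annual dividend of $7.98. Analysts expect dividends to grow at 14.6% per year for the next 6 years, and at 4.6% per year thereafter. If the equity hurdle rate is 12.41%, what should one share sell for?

$171.25

Two-stage DDM. Project D₁…D_6 at 0.146, terminal growth 0.046, discount at r = 0.1241.
D_1 = 9.1451
D_2 = 10.4803
D_3 = 12.0104
D_4 = 13.7639
D_5 = 15.7734
D_6 = 18.0763
Terminal value at t=6: TV = D_7/(r−g) = 18.9079/(0.1241−0.046) = 242.0980
P₀ = 9.1451/(1+0.1241)^1 + 10.4803/(1+0.1241)^2 + 12.0104/(1+0.1241)^3 + 13.7639/(1+0.1241)^4 + 15.7734/(1+0.1241)^5 + 18.0763/(1+0.1241)^6 + 242.0980/(1+0.1241)^6 = 171.2475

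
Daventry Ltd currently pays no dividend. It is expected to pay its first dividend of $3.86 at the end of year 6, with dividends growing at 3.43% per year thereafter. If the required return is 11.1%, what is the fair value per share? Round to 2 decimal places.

$29.73

Deferred-dividend DDM. At t=5 the remaining stream is a growing perpetuity with first payment D_6 = 3.86.
V_5 = D_6/(r−g) = 3.86/(0.111−0.0343) = 50.3259
P₀ = V_5/(1+r)^5 = 50.3259/(1+0.111)^5 = 29.7318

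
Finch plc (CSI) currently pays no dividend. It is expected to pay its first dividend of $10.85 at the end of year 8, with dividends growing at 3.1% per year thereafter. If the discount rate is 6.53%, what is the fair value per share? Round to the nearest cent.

Deferred-dividend DDM. At t=7 the remaining stream is a growing perpetuity with first payment D_8 = 10.85.
V_7 = D_8/(r−g) = 10.85/(0.0653−0.031) = 316.3265
P₀ = V_7/(1+r)^7 = 316.3265/(1+0.0653)^7 = 203.1572

$203.16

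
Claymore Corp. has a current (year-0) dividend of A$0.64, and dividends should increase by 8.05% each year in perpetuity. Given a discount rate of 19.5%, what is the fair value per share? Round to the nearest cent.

A$6.04

Gordon growth model: P₀ = D₁/(r − g). D₁ = 0.64 × (1 + 0.0805) = 0.6915.
P₀ = 0.6915 / (0.195 − 0.0805) = 0.6915 / 0.1145 = 6.0395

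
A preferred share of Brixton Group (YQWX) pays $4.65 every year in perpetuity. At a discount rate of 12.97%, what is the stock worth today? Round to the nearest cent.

Zero-growth DDM (perpetuity): P₀ = D/r = 4.65 / 0.1297 = 35.8520

$35.85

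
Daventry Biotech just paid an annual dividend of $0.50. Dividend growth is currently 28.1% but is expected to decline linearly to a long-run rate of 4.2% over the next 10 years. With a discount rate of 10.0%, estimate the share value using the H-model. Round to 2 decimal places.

H-model: P₀ = D₀[(1+g_L) + H(g_S−g_L)]/(r−g_L), with H = 10/2 = 5.
P₀ = 0.50 × [(1+0.042) + 5×(0.281−0.042)] / (0.1−0.042)
   = 0.50 × 2.2370 / 0.058 = 19.2845

$19.28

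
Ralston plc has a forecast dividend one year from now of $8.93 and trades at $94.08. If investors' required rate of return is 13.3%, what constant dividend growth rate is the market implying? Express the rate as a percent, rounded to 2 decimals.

From P₀ = D₁/(r − g), the implied growth is g = r − D₁/P₀.
g = 0.133 − 8.93/94.08 = 0.133 − 0.09492 = 0.03808

3.81%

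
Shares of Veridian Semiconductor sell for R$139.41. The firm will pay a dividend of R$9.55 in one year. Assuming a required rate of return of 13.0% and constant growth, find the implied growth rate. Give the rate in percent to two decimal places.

From P₀ = D₁/(r − g), the implied growth is g = r − D₁/P₀.
g = 0.13 − 9.55/139.41 = 0.13 − 0.06850 = 0.06150

6.15%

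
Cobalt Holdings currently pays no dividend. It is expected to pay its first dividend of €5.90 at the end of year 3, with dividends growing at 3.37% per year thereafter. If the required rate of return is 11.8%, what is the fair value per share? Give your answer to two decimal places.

Deferred-dividend DDM. At t=2 the remaining stream is a growing perpetuity with first payment D_3 = 5.90.
V_2 = D_3/(r−g) = 5.90/(0.118−0.0337) = 69.9881
P₀ = V_2/(1+r)^2 = 69.9881/(1+0.118)^2 = 55.9939

€55.99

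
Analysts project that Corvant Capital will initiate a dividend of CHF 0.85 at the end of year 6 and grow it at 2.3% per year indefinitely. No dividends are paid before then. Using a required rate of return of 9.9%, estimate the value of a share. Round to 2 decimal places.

CHF 6.98

Deferred-dividend DDM. At t=5 the remaining stream is a growing perpetuity with first payment D_6 = 0.85.
V_5 = D_6/(r−g) = 0.85/(0.099−0.023) = 11.1842
P₀ = V_5/(1+r)^5 = 11.1842/(1+0.099)^5 = 6.9762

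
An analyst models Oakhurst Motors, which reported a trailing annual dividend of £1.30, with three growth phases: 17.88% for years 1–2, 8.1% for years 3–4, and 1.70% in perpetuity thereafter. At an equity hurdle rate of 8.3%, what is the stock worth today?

Three-stage DDM. Project D₁…D_4; terminal Gordon value at t=4 with g = 0.017; discount at r = 0.083.
D_1 = 1.5324
D_2 = 1.8064
D_3 = 1.9528
D_4 = 2.1109
TV_4 = 2.1468/(0.083−0.017) = 32.5276
P₀ = Σ Dₜ/(1+r)ᵗ + TV_4/(1+r)^4 = 29.6719

£29.67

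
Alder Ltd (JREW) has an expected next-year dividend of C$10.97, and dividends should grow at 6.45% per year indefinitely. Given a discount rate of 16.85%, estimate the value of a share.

Gordon growth model: P₀ = D₁/(r − g), with D₁ = 10.97 given directly.
P₀ = 10.9700 / (0.1685 − 0.0645) = 10.9700 / 0.104 = 105.4808

C$105.48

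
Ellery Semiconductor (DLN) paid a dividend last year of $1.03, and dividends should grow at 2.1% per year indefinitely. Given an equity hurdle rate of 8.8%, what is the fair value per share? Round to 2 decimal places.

$15.70

Gordon growth model: P₀ = D₁/(r − g). D₁ = 1.03 × (1 + 0.021) = 1.0516.
P₀ = 1.0516 / (0.088 − 0.021) = 1.0516 / 0.067 = 15.6960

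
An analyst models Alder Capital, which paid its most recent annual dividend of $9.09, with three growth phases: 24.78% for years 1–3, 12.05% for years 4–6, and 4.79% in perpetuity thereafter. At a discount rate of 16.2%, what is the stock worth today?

$155.60

Three-stage DDM. Project D₁…D_6; terminal Gordon value at t=6 with g = 0.0479; discount at r = 0.162.
D_1 = 11.3425
D_2 = 14.1532
D_3 = 17.6603
D_4 = 19.7884
D_5 = 22.1729
D_6 = 24.8447
TV_6 = 26.0348/(0.162−0.0479) = 228.1753
P₀ = Σ Dₜ/(1+r)ᵗ + TV_6/(1+r)^6 = 155.6015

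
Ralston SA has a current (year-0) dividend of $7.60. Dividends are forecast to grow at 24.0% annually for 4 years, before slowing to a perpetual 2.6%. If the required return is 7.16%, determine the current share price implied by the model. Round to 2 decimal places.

$350.96

Two-stage DDM. Project D₁…D_4 at 0.24, terminal growth 0.026, discount at r = 0.0716.
D_1 = 9.4240
D_2 = 11.6858
D_3 = 14.4903
D_4 = 17.9680
Terminal value at t=4: TV = D_5/(r−g) = 18.4352/(0.0716−0.026) = 404.2806
P₀ = 9.4240/(1+0.0716)^1 + 11.6858/(1+0.0716)^2 + 14.4903/(1+0.0716)^3 + 17.9680/(1+0.0716)^4 + 404.2806/(1+0.0716)^4 = 350.9580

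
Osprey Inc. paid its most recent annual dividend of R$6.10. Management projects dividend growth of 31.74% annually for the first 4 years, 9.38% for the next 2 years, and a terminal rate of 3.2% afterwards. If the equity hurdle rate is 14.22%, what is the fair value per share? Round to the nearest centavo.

Three-stage DDM. Project D₁…D_6; terminal Gordon value at t=6 with g = 0.032; discount at r = 0.1422.
D_1 = 8.0361
D_2 = 10.5868
D_3 = 13.9471
D_4 = 18.3739
D_5 = 20.0973
D_6 = 21.9825
TV_6 = 22.6859/(0.1422−0.032) = 205.8612
P₀ = Σ Dₜ/(1+r)ᵗ + TV_6/(1+r)^6 = 148.2518

R$148.25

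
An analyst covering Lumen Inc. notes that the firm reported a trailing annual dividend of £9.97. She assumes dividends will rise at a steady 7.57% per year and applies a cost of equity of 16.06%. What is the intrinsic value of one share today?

Gordon growth model: P₀ = D₁/(r − g). D₁ = 9.97 × (1 + 0.0757) = 10.7247.
P₀ = 10.7247 / (0.1606 − 0.0757) = 10.7247 / 0.0849 = 126.3219

£126.32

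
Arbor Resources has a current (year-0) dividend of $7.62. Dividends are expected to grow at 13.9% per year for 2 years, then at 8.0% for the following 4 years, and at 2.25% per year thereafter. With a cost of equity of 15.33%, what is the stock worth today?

Three-stage DDM. Project D₁…D_6; terminal Gordon value at t=6 with g = 0.0225; discount at r = 0.1533.
D_1 = 8.6792
D_2 = 9.8856
D_3 = 10.6764
D_4 = 11.5305
D_5 = 12.4530
D_6 = 13.4492
TV_6 = 13.7518/(0.1533−0.0225) = 105.1364
P₀ = Σ Dₜ/(1+r)ᵗ + TV_6/(1+r)^6 = 84.9323

$84.93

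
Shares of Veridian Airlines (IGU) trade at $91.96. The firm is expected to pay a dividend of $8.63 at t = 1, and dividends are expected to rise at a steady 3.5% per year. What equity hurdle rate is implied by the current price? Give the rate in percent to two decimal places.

12.88%

Rearranging the constant-growth DDM: r = D₁/P₀ + g.
r = 8.6300 / 91.96 + 0.035 = 0.09385 + 0.035 = 0.12885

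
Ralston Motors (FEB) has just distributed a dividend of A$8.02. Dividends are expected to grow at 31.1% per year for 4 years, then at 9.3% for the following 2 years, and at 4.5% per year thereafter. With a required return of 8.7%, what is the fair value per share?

A$513.49

Three-stage DDM. Project D₁…D_6; terminal Gordon value at t=6 with g = 0.045; discount at r = 0.087.
D_1 = 10.5142
D_2 = 13.7841
D_3 = 18.0710
D_4 = 23.6911
D_5 = 25.8944
D_6 = 28.3025
TV_6 = 29.5762/(0.087−0.045) = 704.1942
P₀ = Σ Dₜ/(1+r)ᵗ + TV_6/(1+r)^6 = 513.4877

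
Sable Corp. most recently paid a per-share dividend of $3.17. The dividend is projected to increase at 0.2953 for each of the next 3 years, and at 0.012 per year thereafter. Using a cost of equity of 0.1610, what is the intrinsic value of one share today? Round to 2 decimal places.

$41.78

Two-stage DDM. Project D₁…D_3 at 0.2953, terminal growth 0.012, discount at r = 0.161.
D_1 = 4.1061
D_2 = 5.3186
D_3 = 6.8892
Terminal value at t=3: TV = D_4/(r−g) = 6.9719/(0.161−0.012) = 46.7912
P₀ = 4.1061/(1+0.161)^1 + 5.3186/(1+0.161)^2 + 6.8892/(1+0.161)^3 + 46.7912/(1+0.161)^3 = 41.7845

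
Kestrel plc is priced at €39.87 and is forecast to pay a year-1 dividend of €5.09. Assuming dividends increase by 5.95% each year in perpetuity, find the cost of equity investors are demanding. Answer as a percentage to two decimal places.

18.72%

Rearranging the constant-growth DDM: r = D₁/P₀ + g.
r = 5.0900 / 39.87 + 0.0595 = 0.12766 + 0.0595 = 0.18716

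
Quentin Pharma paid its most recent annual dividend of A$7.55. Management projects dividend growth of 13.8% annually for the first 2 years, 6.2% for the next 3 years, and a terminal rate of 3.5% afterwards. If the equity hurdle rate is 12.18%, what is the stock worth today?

A$114.94

Three-stage DDM. Project D₁…D_5; terminal Gordon value at t=5 with g = 0.035; discount at r = 0.1218.
D_1 = 8.5919
D_2 = 9.7776
D_3 = 10.3838
D_4 = 11.0276
D_5 = 11.7113
TV_5 = 12.1212/(0.1218−0.035) = 139.6451
P₀ = Σ Dₜ/(1+r)ᵗ + TV_5/(1+r)^5 = 114.9443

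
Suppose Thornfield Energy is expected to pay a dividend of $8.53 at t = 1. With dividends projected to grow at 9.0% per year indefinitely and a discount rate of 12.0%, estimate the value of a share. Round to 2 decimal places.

$284.33

Gordon growth model: P₀ = D₁/(r − g), with D₁ = 8.53 given directly.
P₀ = 8.5300 / (0.12 − 0.09) = 8.5300 / 0.03 = 284.3333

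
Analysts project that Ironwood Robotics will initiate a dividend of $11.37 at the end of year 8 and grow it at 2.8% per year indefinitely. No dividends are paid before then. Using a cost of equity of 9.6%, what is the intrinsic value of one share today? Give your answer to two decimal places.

$88.02

Deferred-dividend DDM. At t=7 the remaining stream is a growing perpetuity with first payment D_8 = 11.37.
V_7 = D_8/(r−g) = 11.37/(0.096−0.028) = 167.2059
P₀ = V_7/(1+r)^7 = 167.2059/(1+0.096)^7 = 88.0193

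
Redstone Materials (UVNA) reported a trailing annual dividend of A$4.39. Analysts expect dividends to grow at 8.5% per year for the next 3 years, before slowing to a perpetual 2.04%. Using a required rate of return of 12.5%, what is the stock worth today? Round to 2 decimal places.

A$50.67

Two-stage DDM. Project D₁…D_3 at 0.085, terminal growth 0.0204, discount at r = 0.125.
D_1 = 4.7631
D_2 = 5.1680
D_3 = 5.6073
Terminal value at t=3: TV = D_4/(r−g) = 5.7217/(0.125−0.0204) = 54.7007
P₀ = 4.7631/(1+0.125)^1 + 5.1680/(1+0.125)^2 + 5.6073/(1+0.125)^3 + 54.7007/(1+0.125)^3 = 50.6735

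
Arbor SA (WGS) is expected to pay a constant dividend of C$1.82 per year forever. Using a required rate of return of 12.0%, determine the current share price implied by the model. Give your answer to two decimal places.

C$15.17

Zero-growth DDM (perpetuity): P₀ = D/r = 1.82 / 0.12 = 15.1667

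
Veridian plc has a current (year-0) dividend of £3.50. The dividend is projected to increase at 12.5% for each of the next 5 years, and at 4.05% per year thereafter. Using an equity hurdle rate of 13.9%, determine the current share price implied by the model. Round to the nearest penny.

£51.62

Two-stage DDM. Project D₁…D_5 at 0.125, terminal growth 0.0405, discount at r = 0.139.
D_1 = 3.9375
D_2 = 4.4297
D_3 = 4.9834
D_4 = 5.6063
D_5 = 6.3071
Terminal value at t=5: TV = D_6/(r−g) = 6.5626/(0.139−0.0405) = 66.6249
P₀ = 3.9375/(1+0.139)^1 + 4.4297/(1+0.139)^2 + 4.9834/(1+0.139)^3 + 5.6063/(1+0.139)^4 + 6.3071/(1+0.139)^5 + 66.6249/(1+0.139)^5 = 51.6202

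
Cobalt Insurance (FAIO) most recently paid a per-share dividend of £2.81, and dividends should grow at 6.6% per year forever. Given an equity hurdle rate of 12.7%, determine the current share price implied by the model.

Gordon growth model: P₀ = D₁/(r − g). D₁ = 2.81 × (1 + 0.066) = 2.9955.
P₀ = 2.9955 / (0.127 − 0.066) = 2.9955 / 0.061 = 49.1059

£49.11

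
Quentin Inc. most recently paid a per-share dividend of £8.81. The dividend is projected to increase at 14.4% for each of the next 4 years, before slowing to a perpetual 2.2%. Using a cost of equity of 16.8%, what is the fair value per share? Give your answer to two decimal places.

£90.22

Two-stage DDM. Project D₁…D_4 at 0.144, terminal growth 0.022, discount at r = 0.168.
D_1 = 10.0786
D_2 = 11.5300
D_3 = 13.1903
D_4 = 15.0897
Terminal value at t=4: TV = D_5/(r−g) = 15.4217/(0.168−0.022) = 105.6278
P₀ = 10.0786/(1+0.168)^1 + 11.5300/(1+0.168)^2 + 13.1903/(1+0.168)^3 + 15.0897/(1+0.168)^4 + 105.6278/(1+0.168)^4 = 90.2219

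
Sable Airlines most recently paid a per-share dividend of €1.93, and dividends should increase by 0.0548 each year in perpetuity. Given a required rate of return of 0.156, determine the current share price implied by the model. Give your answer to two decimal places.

Gordon growth model: P₀ = D₁/(r − g). D₁ = 1.93 × (1 + 0.0548) = 2.0358.
P₀ = 2.0358 / (0.156 − 0.0548) = 2.0358 / 0.1012 = 20.1162

€20.12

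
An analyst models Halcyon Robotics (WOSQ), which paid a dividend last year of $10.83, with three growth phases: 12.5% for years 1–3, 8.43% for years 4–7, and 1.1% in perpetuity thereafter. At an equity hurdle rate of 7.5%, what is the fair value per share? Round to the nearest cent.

Three-stage DDM. Project D₁…D_7; terminal Gordon value at t=7 with g = 0.011; discount at r = 0.075.
D_1 = 12.1837
D_2 = 13.7067
D_3 = 15.4201
D_4 = 16.7200
D_5 = 18.1295
D_6 = 19.6578
D_7 = 21.3149
TV_7 = 21.5494/(0.075−0.011) = 336.7092
P₀ = Σ Dₜ/(1+r)ᵗ + TV_7/(1+r)^7 = 289.2936

$289.29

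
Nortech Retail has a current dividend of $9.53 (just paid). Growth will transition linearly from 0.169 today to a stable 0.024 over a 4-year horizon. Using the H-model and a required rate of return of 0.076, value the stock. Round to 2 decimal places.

H-model: P₀ = D₀[(1+g_L) + H(g_S−g_L)]/(r−g_L), with H = 4/2 = 2.
P₀ = 9.53 × [(1+0.024) + 2×(0.169−0.024)] / (0.076−0.024)
   = 9.53 × 1.3140 / 0.052 = 240.8158

$240.82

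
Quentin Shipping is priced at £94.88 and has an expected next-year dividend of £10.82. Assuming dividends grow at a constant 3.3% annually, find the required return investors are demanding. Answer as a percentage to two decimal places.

14.70%

Rearranging the constant-growth DDM: r = D₁/P₀ + g.
r = 10.8200 / 94.88 + 0.033 = 0.11404 + 0.033 = 0.14704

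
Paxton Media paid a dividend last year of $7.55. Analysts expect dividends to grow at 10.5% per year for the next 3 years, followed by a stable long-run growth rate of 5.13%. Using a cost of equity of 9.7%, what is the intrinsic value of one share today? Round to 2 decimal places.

$200.49

Two-stage DDM. Project D₁…D_3 at 0.105, terminal growth 0.0513, discount at r = 0.097.
D_1 = 8.3428
D_2 = 9.2187
D_3 = 10.1867
Terminal value at t=3: TV = D_4/(r−g) = 10.7093/(0.097−0.0513) = 234.3388
P₀ = 8.3428/(1+0.097)^1 + 9.2187/(1+0.097)^2 + 10.1867/(1+0.097)^3 + 234.3388/(1+0.097)^3 = 200.4926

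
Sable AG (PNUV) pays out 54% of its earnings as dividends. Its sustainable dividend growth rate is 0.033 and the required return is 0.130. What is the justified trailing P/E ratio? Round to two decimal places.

Justified trailing P/E = b(1+g)/(r−g) = 0.54×(1+0.033)/(0.13−0.033) = 5.7507

5.75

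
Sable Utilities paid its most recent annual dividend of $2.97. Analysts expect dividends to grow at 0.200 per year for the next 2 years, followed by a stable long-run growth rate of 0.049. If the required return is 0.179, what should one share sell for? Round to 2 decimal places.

$30.93

Two-stage DDM. Project D₁…D_2 at 0.2, terminal growth 0.049, discount at r = 0.179.
D_1 = 3.5640
D_2 = 4.2768
Terminal value at t=2: TV = D_3/(r−g) = 4.4864/(0.179−0.049) = 34.5105
P₀ = 3.5640/(1+0.179)^1 + 4.2768/(1+0.179)^2 + 34.5105/(1+0.179)^2 = 30.9266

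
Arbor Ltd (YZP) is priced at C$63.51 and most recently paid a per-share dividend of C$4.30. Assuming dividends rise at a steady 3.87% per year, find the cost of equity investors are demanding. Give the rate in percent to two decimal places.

10.90%

Rearranging the constant-growth DDM: r = D₁/P₀ + g.
D₁ = 4.30 × (1 + 0.0387) = 4.4664.
r = 4.4664 / 63.51 + 0.0387 = 0.07033 + 0.0387 = 0.10903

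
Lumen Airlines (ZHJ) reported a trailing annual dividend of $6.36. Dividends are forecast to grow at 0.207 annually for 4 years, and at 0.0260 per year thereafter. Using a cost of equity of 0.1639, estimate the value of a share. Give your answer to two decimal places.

$82.61

Two-stage DDM. Project D₁…D_4 at 0.207, terminal growth 0.026, discount at r = 0.1639.
D_1 = 7.6765
D_2 = 9.2656
D_3 = 11.1835
D_4 = 13.4985
Terminal value at t=4: TV = D_5/(r−g) = 13.8495/(0.1639−0.026) = 100.4313
P₀ = 7.6765/(1+0.1639)^1 + 9.2656/(1+0.1639)^2 + 11.1835/(1+0.1639)^3 + 13.4985/(1+0.1639)^4 + 100.4313/(1+0.1639)^4 = 82.6116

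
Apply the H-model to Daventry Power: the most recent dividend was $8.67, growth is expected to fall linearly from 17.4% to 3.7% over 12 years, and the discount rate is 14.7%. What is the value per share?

$146.52

H-model: P₀ = D₀[(1+g_L) + H(g_S−g_L)]/(r−g_L), with H = 12/2 = 6.
P₀ = 8.67 × [(1+0.037) + 6×(0.174−0.037)] / (0.147−0.037)
   = 8.67 × 1.8590 / 0.11 = 146.5230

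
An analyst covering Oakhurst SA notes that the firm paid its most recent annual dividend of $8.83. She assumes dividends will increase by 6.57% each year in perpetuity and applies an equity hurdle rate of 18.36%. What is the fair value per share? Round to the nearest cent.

Gordon growth model: P₀ = D₁/(r − g). D₁ = 8.83 × (1 + 0.0657) = 9.4101.
P₀ = 9.4101 / (0.1836 − 0.0657) = 9.4101 / 0.1179 = 79.8145

$79.81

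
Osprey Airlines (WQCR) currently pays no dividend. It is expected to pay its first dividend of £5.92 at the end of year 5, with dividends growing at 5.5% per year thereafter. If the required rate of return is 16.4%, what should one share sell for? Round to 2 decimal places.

£29.59

Deferred-dividend DDM. At t=4 the remaining stream is a growing perpetuity with first payment D_5 = 5.92.
V_4 = D_5/(r−g) = 5.92/(0.164−0.055) = 54.3119
P₀ = V_4/(1+r)^4 = 54.3119/(1+0.164)^4 = 29.5858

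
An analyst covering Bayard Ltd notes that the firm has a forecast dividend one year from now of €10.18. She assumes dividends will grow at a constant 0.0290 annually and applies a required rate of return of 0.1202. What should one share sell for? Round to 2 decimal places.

Gordon growth model: P₀ = D₁/(r − g), with D₁ = 10.18 given directly.
P₀ = 10.1800 / (0.1202 − 0.029) = 10.1800 / 0.0912 = 111.6228

€111.62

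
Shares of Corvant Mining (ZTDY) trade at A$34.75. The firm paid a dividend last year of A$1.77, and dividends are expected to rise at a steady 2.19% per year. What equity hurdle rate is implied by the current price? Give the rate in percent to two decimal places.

7.40%

Rearranging the constant-growth DDM: r = D₁/P₀ + g.
D₁ = 1.77 × (1 + 0.0219) = 1.8088.
r = 1.8088 / 34.75 + 0.0219 = 0.05205 + 0.0219 = 0.07395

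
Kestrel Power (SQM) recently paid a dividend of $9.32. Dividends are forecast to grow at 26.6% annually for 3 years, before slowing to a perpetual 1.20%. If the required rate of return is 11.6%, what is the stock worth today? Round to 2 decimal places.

Two-stage DDM. Project D₁…D_3 at 0.266, terminal growth 0.012, discount at r = 0.116.
D_1 = 11.7991
D_2 = 14.9377
D_3 = 18.9111
Terminal value at t=3: TV = D_4/(r−g) = 19.1380/(0.116−0.012) = 184.0197
P₀ = 11.7991/(1+0.116)^1 + 14.9377/(1+0.116)^2 + 18.9111/(1+0.116)^3 + 184.0197/(1+0.116)^3 = 168.5673

$168.57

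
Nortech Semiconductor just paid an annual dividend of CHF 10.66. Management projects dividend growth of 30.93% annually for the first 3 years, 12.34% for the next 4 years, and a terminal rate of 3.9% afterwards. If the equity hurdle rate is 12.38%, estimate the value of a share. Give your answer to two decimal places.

CHF 317.38

Three-stage DDM. Project D₁…D_7; terminal Gordon value at t=7 with g = 0.039; discount at r = 0.1238.
D_1 = 13.9571
D_2 = 18.2741
D_3 = 23.9263
D_4 = 26.8788
D_5 = 30.1956
D_6 = 33.9217
D_7 = 38.1077
TV_7 = 39.5939/(0.1238−0.039) = 466.9088
P₀ = Σ Dₜ/(1+r)ᵗ + TV_7/(1+r)^7 = 317.3766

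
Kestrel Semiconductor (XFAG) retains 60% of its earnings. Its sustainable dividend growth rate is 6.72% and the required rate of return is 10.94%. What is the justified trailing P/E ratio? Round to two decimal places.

10.12

Payout ratio b = 1 − 0.60 = 0.40.
Justified trailing P/E = b(1+g)/(r−g) = 0.40×(1+0.0672)/(0.1094−0.0672) = 10.1156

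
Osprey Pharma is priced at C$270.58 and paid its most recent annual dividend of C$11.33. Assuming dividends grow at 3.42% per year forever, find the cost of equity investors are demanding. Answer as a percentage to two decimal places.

Rearranging the constant-growth DDM: r = D₁/P₀ + g.
D₁ = 11.33 × (1 + 0.0342) = 11.7175.
r = 11.7175 / 270.58 + 0.0342 = 0.04331 + 0.0342 = 0.07751

7.75%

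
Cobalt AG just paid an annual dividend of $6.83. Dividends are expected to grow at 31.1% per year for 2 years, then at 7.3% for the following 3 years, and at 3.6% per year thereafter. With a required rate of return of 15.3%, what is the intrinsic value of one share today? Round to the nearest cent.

$102.59

Three-stage DDM. Project D₁…D_5; terminal Gordon value at t=5 with g = 0.036; discount at r = 0.153.
D_1 = 8.9541
D_2 = 11.7389
D_3 = 12.5958
D_4 = 13.5153
D_5 = 14.5019
TV_5 = 15.0240/(0.153−0.036) = 128.4101
P₀ = Σ Dₜ/(1+r)ᵗ + TV_5/(1+r)^5 = 102.5938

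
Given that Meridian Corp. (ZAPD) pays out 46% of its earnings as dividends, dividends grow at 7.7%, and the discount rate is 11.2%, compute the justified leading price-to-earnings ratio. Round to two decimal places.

13.14

Justified leading P/E = b/(r−g) = 0.46/(0.112−0.077) = 13.1429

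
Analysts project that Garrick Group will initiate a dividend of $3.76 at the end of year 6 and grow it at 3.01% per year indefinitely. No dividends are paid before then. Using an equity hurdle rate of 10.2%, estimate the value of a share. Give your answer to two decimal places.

$32.18

Deferred-dividend DDM. At t=5 the remaining stream is a growing perpetuity with first payment D_6 = 3.76.
V_5 = D_6/(r−g) = 3.76/(0.102−0.0301) = 52.2949
P₀ = V_5/(1+r)^5 = 52.2949/(1+0.102)^5 = 32.1774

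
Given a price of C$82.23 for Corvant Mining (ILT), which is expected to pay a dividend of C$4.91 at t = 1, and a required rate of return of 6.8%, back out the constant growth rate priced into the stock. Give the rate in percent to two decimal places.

0.83%

From P₀ = D₁/(r − g), the implied growth is g = r − D₁/P₀.
g = 0.068 − 4.91/82.23 = 0.068 − 0.05971 = 0.00829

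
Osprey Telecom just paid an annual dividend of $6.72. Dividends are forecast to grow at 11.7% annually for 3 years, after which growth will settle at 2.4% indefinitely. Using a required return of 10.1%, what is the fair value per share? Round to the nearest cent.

$114.07

Two-stage DDM. Project D₁…D_3 at 0.117, terminal growth 0.024, discount at r = 0.101.
D_1 = 7.5062
D_2 = 8.3845
D_3 = 9.3655
Terminal value at t=3: TV = D_4/(r−g) = 9.5902/(0.101−0.024) = 124.5484
P₀ = 7.5062/(1+0.101)^1 + 8.3845/(1+0.101)^2 + 9.3655/(1+0.101)^3 + 124.5484/(1+0.101)^3 = 114.0719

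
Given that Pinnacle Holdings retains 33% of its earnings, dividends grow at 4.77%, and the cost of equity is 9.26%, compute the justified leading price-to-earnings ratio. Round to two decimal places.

Payout ratio b = 1 − 0.33 = 0.67.
Justified leading P/E = b/(r−g) = 0.67/(0.0926−0.0477) = 14.9220

14.92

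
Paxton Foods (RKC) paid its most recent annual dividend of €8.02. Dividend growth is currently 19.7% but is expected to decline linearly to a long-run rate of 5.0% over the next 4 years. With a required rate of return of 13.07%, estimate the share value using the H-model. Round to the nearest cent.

€133.57

H-model: P₀ = D₀[(1+g_L) + H(g_S−g_L)]/(r−g_L), with H = 4/2 = 2.
P₀ = 8.02 × [(1+0.05) + 2×(0.197−0.05)] / (0.1307−0.05)
   = 8.02 × 1.3440 / 0.0807 = 133.5673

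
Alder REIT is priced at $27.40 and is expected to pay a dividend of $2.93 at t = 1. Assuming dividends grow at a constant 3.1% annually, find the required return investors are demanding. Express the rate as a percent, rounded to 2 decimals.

13.79%

Rearranging the constant-growth DDM: r = D₁/P₀ + g.
r = 2.9300 / 27.40 + 0.031 = 0.10693 + 0.031 = 0.13793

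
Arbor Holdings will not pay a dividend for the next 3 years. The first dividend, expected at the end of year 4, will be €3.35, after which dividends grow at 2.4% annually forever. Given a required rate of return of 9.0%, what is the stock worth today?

Deferred-dividend DDM. At t=3 the remaining stream is a growing perpetuity with first payment D_4 = 3.35.
V_3 = D_4/(r−g) = 3.35/(0.09−0.024) = 50.7576
P₀ = V_3/(1+r)^3 = 50.7576/(1+0.09)^3 = 39.1942

€39.19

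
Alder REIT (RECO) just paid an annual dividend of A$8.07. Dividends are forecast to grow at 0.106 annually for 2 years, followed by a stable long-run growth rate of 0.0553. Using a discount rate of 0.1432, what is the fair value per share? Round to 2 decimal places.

Two-stage DDM. Project D₁…D_2 at 0.106, terminal growth 0.0553, discount at r = 0.1432.
D_1 = 8.9254
D_2 = 9.8715
Terminal value at t=2: TV = D_3/(r−g) = 10.4174/(0.1432−0.0553) = 118.5143
P₀ = 8.9254/(1+0.1432)^1 + 9.8715/(1+0.1432)^2 + 118.5143/(1+0.1432)^2 = 106.0439

A$106.04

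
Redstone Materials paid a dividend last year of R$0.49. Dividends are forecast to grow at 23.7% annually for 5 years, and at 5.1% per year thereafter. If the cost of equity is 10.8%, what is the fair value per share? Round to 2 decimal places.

R$19.12

Two-stage DDM. Project D₁…D_5 at 0.237, terminal growth 0.051, discount at r = 0.108.
D_1 = 0.6061
D_2 = 0.7498
D_3 = 0.9275
D_4 = 1.1473
D_5 = 1.4192
Terminal value at t=5: TV = D_6/(r−g) = 1.4916/(0.108−0.051) = 26.1681
P₀ = 0.6061/(1+0.108)^1 + 0.7498/(1+0.108)^2 + 0.9275/(1+0.108)^3 + 1.1473/(1+0.108)^4 + 1.4192/(1+0.108)^5 + 26.1681/(1+0.108)^5 = 19.1209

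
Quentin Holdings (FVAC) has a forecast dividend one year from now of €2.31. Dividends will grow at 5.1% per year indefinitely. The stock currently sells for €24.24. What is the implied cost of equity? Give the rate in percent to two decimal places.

14.63%

Rearranging the constant-growth DDM: r = D₁/P₀ + g.
r = 2.3100 / 24.24 + 0.051 = 0.09530 + 0.051 = 0.14630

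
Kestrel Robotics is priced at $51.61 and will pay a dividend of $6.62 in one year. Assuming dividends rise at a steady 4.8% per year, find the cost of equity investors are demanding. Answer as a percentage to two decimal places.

Rearranging the constant-growth DDM: r = D₁/P₀ + g.
r = 6.6200 / 51.61 + 0.048 = 0.12827 + 0.048 = 0.17627

17.63%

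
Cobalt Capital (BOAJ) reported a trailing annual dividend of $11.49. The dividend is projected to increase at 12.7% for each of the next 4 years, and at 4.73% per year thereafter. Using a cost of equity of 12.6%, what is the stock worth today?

Two-stage DDM. Project D₁…D_4 at 0.127, terminal growth 0.0473, discount at r = 0.126.
D_1 = 12.9492
D_2 = 14.5938
D_3 = 16.4472
D_4 = 18.5360
Terminal value at t=4: TV = D_5/(r−g) = 19.4127/(0.126−0.0473) = 246.6676
P₀ = 12.9492/(1+0.126)^1 + 14.5938/(1+0.126)^2 + 16.4472/(1+0.126)^3 + 18.5360/(1+0.126)^4 + 246.6676/(1+0.126)^4 = 199.5092

$199.51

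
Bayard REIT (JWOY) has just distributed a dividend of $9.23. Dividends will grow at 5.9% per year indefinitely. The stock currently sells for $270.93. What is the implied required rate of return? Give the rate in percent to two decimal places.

9.51%

Rearranging the constant-growth DDM: r = D₁/P₀ + g.
D₁ = 9.23 × (1 + 0.059) = 9.7746.
r = 9.7746 / 270.93 + 0.059 = 0.03608 + 0.059 = 0.09508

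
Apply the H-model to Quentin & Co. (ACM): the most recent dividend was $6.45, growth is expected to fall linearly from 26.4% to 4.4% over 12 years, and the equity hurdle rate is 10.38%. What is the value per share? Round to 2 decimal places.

H-model: P₀ = D₀[(1+g_L) + H(g_S−g_L)]/(r−g_L), with H = 12/2 = 6.
P₀ = 6.45 × [(1+0.044) + 6×(0.264−0.044)] / (0.1038−0.044)
   = 6.45 × 2.3640 / 0.0598 = 254.9799

$254.98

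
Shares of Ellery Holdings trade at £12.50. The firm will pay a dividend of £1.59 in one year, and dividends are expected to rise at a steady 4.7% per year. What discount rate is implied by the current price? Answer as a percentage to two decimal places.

Rearranging the constant-growth DDM: r = D₁/P₀ + g.
r = 1.5900 / 12.50 + 0.047 = 0.12720 + 0.047 = 0.17420

17.42%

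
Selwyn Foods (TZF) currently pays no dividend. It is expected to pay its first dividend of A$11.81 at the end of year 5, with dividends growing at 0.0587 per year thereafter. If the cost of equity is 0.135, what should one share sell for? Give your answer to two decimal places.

Deferred-dividend DDM. At t=4 the remaining stream is a growing perpetuity with first payment D_5 = 11.81.
V_4 = D_5/(r−g) = 11.81/(0.135−0.0587) = 154.7837
P₀ = V_4/(1+r)^4 = 154.7837/(1+0.135)^4 = 93.2700

A$93.27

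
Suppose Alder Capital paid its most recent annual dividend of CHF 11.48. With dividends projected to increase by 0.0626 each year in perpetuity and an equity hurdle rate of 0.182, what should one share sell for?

CHF 102.17

Gordon growth model: P₀ = D₁/(r − g). D₁ = 11.48 × (1 + 0.0626) = 12.1986.
P₀ = 12.1986 / (0.182 − 0.0626) = 12.1986 / 0.1194 = 102.1662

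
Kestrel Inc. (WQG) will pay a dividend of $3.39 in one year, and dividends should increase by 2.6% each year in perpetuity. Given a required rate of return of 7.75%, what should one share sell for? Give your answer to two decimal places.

$65.83

Gordon growth model: P₀ = D₁/(r − g), with D₁ = 3.39 given directly.
P₀ = 3.3900 / (0.0775 − 0.026) = 3.3900 / 0.0515 = 65.8252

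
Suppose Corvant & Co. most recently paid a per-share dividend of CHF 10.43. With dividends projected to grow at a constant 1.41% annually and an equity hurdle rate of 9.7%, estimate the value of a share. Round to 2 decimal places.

CHF 127.59

Gordon growth model: P₀ = D₁/(r − g). D₁ = 10.43 × (1 + 0.0141) = 10.5771.
P₀ = 10.5771 / (0.097 − 0.0141) = 10.5771 / 0.0829 = 127.5882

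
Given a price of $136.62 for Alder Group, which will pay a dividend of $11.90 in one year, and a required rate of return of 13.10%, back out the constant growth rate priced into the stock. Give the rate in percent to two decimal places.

4.39%

From P₀ = D₁/(r − g), the implied growth is g = r − D₁/P₀.
g = 0.131 − 11.90/136.62 = 0.131 − 0.08710 = 0.04390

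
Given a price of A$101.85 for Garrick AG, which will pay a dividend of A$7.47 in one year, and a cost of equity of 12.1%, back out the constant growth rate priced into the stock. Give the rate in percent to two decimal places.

4.77%

From P₀ = D₁/(r − g), the implied growth is g = r − D₁/P₀.
g = 0.121 − 7.47/101.85 = 0.121 − 0.07334 = 0.04766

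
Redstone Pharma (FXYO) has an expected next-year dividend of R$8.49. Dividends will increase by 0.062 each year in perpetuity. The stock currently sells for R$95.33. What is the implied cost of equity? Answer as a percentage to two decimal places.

15.11%

Rearranging the constant-growth DDM: r = D₁/P₀ + g.
r = 8.4900 / 95.33 + 0.062 = 0.08906 + 0.062 = 0.15106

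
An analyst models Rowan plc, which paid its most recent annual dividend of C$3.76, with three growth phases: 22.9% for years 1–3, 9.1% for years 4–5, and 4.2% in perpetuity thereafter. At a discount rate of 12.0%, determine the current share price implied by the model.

Three-stage DDM. Project D₁…D_5; terminal Gordon value at t=5 with g = 0.042; discount at r = 0.12.
D_1 = 4.6210
D_2 = 5.6793
D_3 = 6.9798
D_4 = 7.6150
D_5 = 8.3079
TV_5 = 8.6569/(0.12−0.042) = 110.9855
P₀ = Σ Dₜ/(1+r)ᵗ + TV_5/(1+r)^5 = 86.1512

C$86.15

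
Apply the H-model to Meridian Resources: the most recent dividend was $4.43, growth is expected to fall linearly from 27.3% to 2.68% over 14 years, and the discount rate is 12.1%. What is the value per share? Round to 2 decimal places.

H-model: P₀ = D₀[(1+g_L) + H(g_S−g_L)]/(r−g_L), with H = 14/2 = 7.
P₀ = 4.43 × [(1+0.0268) + 7×(0.273−0.0268)] / (0.121−0.0268)
   = 4.43 × 2.7502 / 0.0942 = 129.3353

$129.34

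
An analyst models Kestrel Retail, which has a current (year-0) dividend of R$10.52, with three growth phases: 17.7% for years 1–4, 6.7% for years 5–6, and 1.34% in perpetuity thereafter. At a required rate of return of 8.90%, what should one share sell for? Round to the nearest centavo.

R$263.87

Three-stage DDM. Project D₁…D_6; terminal Gordon value at t=6 with g = 0.0134; discount at r = 0.089.
D_1 = 12.3820
D_2 = 14.5737
D_3 = 17.1532
D_4 = 20.1893
D_5 = 21.5420
D_6 = 22.9853
TV_6 = 23.2933/(0.089−0.0134) = 308.1127
P₀ = Σ Dₜ/(1+r)ᵗ + TV_6/(1+r)^6 = 263.8745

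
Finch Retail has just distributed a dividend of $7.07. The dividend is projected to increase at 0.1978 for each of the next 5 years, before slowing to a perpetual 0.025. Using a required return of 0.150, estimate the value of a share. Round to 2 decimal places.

$111.08

Two-stage DDM. Project D₁…D_5 at 0.1978, terminal growth 0.025, discount at r = 0.15.
D_1 = 8.4684
D_2 = 10.1435
D_3 = 12.1499
D_4 = 14.5531
D_5 = 17.4317
Terminal value at t=5: TV = D_6/(r−g) = 17.8675/(0.15−0.025) = 142.9403
P₀ = 8.4684/(1+0.15)^1 + 10.1435/(1+0.15)^2 + 12.1499/(1+0.15)^3 + 14.5531/(1+0.15)^4 + 17.4317/(1+0.15)^5 + 142.9403/(1+0.15)^5 = 111.0766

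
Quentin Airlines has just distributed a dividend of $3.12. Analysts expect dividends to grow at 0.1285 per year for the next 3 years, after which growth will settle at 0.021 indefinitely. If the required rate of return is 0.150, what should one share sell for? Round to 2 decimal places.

Two-stage DDM. Project D₁…D_3 at 0.1285, terminal growth 0.021, discount at r = 0.15.
D_1 = 3.5209
D_2 = 3.9734
D_3 = 4.4839
Terminal value at t=3: TV = D_4/(r−g) = 4.5781/(0.15−0.021) = 35.4891
P₀ = 3.5209/(1+0.15)^1 + 3.9734/(1+0.15)^2 + 4.4839/(1+0.15)^3 + 35.4891/(1+0.15)^3 = 32.3490

$32.35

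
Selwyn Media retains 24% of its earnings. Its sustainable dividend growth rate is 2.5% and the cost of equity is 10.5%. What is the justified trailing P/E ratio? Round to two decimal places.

Payout ratio b = 1 − 0.24 = 0.76.
Justified trailing P/E = b(1+g)/(r−g) = 0.76×(1+0.025)/(0.105−0.025) = 9.7375

9.74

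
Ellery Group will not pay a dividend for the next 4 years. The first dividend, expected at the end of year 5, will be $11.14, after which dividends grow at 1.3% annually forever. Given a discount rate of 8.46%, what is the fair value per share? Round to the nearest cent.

Deferred-dividend DDM. At t=4 the remaining stream is a growing perpetuity with first payment D_5 = 11.14.
V_4 = D_5/(r−g) = 11.14/(0.0846−0.013) = 155.5866
P₀ = V_4/(1+r)^4 = 155.5866/(1+0.0846)^4 = 112.4330

$112.43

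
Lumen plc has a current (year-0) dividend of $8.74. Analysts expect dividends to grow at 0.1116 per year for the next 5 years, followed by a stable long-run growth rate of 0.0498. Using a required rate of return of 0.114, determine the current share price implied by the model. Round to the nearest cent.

Two-stage DDM. Project D₁…D_5 at 0.1116, terminal growth 0.0498, discount at r = 0.114.
D_1 = 9.7154
D_2 = 10.7996
D_3 = 12.0049
D_4 = 13.3446
D_5 = 14.8339
Terminal value at t=5: TV = D_6/(r−g) = 15.5726/(0.114−0.0498) = 242.5636
P₀ = 9.7154/(1+0.114)^1 + 10.7996/(1+0.114)^2 + 12.0049/(1+0.114)^3 + 13.3446/(1+0.114)^4 + 14.8339/(1+0.114)^5 + 242.5636/(1+0.114)^5 = 184.8022

$184.80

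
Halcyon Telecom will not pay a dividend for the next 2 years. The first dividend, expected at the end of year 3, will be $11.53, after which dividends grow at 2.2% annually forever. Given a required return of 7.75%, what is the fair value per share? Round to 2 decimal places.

$178.94

Deferred-dividend DDM. At t=2 the remaining stream is a growing perpetuity with first payment D_3 = 11.53.
V_2 = D_3/(r−g) = 11.53/(0.0775−0.022) = 207.7477
P₀ = V_2/(1+r)^2 = 207.7477/(1+0.0775)^2 = 178.9377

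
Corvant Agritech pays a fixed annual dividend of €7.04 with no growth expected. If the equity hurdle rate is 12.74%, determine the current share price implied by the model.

Zero-growth DDM (perpetuity): P₀ = D/r = 7.04 / 0.1274 = 55.2590

€55.26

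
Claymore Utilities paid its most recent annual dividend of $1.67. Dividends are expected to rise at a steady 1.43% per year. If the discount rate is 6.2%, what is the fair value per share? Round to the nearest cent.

$35.51

Gordon growth model: P₀ = D₁/(r − g). D₁ = 1.67 × (1 + 0.0143) = 1.6939.
P₀ = 1.6939 / (0.062 − 0.0143) = 1.6939 / 0.0477 = 35.5111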